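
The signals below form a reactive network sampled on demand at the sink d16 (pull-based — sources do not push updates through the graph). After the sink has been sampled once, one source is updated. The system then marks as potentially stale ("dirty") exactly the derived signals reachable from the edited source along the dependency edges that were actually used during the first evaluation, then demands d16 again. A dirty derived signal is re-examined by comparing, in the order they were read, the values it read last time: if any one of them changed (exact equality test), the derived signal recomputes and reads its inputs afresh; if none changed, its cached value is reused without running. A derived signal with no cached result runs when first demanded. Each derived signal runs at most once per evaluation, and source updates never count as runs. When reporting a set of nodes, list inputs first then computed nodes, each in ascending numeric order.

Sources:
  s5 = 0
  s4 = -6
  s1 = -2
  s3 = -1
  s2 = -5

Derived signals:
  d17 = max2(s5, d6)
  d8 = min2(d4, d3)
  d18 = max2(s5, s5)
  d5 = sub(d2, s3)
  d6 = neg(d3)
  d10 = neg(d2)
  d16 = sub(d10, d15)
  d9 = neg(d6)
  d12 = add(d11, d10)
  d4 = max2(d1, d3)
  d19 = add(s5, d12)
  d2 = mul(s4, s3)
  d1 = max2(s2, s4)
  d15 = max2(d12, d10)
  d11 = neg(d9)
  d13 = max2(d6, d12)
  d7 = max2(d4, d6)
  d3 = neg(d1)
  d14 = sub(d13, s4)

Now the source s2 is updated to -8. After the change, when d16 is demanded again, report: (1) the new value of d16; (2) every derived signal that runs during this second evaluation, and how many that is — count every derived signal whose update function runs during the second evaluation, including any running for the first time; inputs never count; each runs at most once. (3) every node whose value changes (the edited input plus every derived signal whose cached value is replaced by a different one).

Initial pass — values computed on the first demand:
  d1 = max2(-5, -6) = -5
  d2 = mul(-6, -1) = 6
  d3 = neg(-5) = 5
  d6 = neg(5) = -5
  d9 = neg(-5) = 5
  d10 = neg(6) = -6
  d11 = neg(5) = -5
  d12 = add(-5, -6) = -11
  d15 = max2(-11, -6) = -6
  d16 = sub(-6, -6) = 0

Second demand — change propagation:
  d1: re-runs because s2 -5->-8; new result -6.
  d3: re-runs because d1 -5->-6; new result 6.
  d6: re-runs because d3 5->6; new result -6.
  d9: re-runs because d6 -5->-6; new result 6.
  d11: re-runs because d9 5->6; new result -6.
  d12: re-runs because d11 -5->-6; new result -12.
  d15: re-runs because d12 -11->-12; new result -6 (unchanged).
  d16: re-examined; everything it read last time is the same (d10 unchanged, d15 unchanged) — cache 0 kept, no run.

The important point: d15 recomputes to an identical value, and the output ends up unchanged.

d16 now evaluates to 0.
Run set: d1, d3, d6, d9, d11, d12, d15 (7 run).
Changed values: s2, d1, d3, d6, d9, d11, d12.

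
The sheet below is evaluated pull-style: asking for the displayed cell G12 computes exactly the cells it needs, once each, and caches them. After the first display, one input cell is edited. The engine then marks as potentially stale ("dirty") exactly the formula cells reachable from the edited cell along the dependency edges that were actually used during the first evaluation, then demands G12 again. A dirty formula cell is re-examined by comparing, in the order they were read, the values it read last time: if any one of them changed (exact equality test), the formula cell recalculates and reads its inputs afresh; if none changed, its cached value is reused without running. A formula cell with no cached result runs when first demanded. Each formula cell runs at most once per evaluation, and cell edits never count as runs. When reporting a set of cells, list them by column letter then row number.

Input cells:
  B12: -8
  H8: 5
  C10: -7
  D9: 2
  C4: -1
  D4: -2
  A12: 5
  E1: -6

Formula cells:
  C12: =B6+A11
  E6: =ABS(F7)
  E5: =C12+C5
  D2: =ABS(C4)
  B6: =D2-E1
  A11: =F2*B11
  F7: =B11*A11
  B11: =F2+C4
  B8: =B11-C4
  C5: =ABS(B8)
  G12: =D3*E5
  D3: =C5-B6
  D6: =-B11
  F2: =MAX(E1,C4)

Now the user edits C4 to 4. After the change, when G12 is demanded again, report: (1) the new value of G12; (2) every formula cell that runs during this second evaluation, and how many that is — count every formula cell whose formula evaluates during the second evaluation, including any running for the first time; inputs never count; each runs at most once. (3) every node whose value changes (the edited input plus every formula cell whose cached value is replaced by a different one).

First demand of the output computes:
  D2 = ABS(-1) = 1
  B6 = 1 - -6 = 7
  F2 = MAX(-6, -1) = -1
  B11 = -1 + -1 = -2
  A11 = -1 * -2 = 2
  B8 = -2 - -1 = -1
  C5 = ABS(-1) = 1
  C12 = 7 + 2 = 9
  D3 = 1 - 7 = -6
  E5 = 9 + 1 = 10
  G12 = -6 * 10 = -60

After the edit, cleaning proceeds:
  D2: a read changed (C4 -1->4) — executes, giving 4.
  B6: a read changed (D2 1->4) — executes, giving 10.
  F2: a read changed (C4 -1->4) — executes, giving 4.
  B11: a read changed (F2 -1->4; C4 -1->4) — executes, giving 8.
  A11: a read changed (F2 -1->4; B11 -2->8) — executes, giving 32.
  B8: a read changed (B11 -2->8; C4 -1->4) — executes, giving 4.
  C5: a read changed (B8 -1->4) — executes, giving 4.
  C12: a read changed (B6 7->10; A11 2->32) — executes, giving 42.
  D3: a read changed (C5 1->4; B6 7->10) — executes, giving -6 — identical to its old value.
  E5: a read changed (C12 9->42; C5 1->4) — executes, giving 46.
  G12: a read changed (E5 10->46) — executes, giving -276.

Demanding G12 again yields -276.
11 formula cells run: A11, B6, B8, B11, C5, C12, D2, D3, E5, F2, G12.
The nodes whose values change: A11, B6, B8, B11, C4, C5, C12, D2, E5, F2, G12.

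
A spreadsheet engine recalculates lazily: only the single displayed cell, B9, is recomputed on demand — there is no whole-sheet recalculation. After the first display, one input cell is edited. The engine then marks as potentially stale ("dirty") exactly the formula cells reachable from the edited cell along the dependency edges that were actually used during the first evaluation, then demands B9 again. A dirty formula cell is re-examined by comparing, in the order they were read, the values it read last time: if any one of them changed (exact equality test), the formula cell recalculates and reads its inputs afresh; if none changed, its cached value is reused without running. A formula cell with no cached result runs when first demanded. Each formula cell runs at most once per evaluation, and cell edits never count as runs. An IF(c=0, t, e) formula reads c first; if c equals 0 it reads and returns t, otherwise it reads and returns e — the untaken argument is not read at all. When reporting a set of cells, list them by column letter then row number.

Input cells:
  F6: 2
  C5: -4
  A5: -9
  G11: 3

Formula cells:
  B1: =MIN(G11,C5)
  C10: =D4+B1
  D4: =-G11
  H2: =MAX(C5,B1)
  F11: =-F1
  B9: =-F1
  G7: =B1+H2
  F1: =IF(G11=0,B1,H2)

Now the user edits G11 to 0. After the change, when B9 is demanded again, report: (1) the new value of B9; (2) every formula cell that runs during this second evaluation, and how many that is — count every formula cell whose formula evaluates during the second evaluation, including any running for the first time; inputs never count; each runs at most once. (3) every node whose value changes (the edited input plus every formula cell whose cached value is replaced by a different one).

New value of B9: 4.
Formula cells that run: B1, F1 — 2 in total.
Values that change: G11.
Key observation: a condition flipped, so demand moved to the other branch — H2 is never re-examined.

First evaluation (everything demanded from the output):
  B1 = MIN(3, -4) = -4
  H2 = MAX(-4, -4) = -4
  F1 = IF(G11=0: G11=3 -> else branch H2) = -4
  B9 = -(-4) = 4

Propagation after the edit:
  B1: runs — G11 3->0; result -4 (same value as before).
  H2: marked dirty but never re-examined — demand shifted away from it.
  F1: runs — G11 3->0; result -4 (same value as before).
  B9: checked — values it read are unchanged (F1 unchanged); reused cached 4 without running.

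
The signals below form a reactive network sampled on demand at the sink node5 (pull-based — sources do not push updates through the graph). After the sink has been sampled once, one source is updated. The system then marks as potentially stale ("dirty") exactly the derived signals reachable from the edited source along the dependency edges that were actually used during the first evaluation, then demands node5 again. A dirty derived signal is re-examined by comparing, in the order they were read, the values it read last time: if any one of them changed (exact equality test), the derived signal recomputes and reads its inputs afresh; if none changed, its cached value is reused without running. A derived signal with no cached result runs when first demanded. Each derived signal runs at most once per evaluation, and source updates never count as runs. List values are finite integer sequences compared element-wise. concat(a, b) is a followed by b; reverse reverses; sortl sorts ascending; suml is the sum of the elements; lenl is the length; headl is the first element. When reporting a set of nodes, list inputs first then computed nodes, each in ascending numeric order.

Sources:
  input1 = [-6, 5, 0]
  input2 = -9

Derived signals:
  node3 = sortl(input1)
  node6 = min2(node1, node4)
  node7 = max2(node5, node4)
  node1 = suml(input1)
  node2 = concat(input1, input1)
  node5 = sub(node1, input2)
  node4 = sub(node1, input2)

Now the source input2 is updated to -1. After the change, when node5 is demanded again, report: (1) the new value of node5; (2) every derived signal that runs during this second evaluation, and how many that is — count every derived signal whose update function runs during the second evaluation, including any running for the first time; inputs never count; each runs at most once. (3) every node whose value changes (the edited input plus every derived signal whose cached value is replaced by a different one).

Initial pass — values computed on the first demand:
  node1 = suml([-6, 5, 0]) = -1
  node5 = sub(-1, -9) = 8

Second demand — change propagation:
  node5: re-runs because input2 -9->-1; new result 0.

node5 now evaluates to 0.
Run set: node5 (1 run).
Changed values: input2, node5.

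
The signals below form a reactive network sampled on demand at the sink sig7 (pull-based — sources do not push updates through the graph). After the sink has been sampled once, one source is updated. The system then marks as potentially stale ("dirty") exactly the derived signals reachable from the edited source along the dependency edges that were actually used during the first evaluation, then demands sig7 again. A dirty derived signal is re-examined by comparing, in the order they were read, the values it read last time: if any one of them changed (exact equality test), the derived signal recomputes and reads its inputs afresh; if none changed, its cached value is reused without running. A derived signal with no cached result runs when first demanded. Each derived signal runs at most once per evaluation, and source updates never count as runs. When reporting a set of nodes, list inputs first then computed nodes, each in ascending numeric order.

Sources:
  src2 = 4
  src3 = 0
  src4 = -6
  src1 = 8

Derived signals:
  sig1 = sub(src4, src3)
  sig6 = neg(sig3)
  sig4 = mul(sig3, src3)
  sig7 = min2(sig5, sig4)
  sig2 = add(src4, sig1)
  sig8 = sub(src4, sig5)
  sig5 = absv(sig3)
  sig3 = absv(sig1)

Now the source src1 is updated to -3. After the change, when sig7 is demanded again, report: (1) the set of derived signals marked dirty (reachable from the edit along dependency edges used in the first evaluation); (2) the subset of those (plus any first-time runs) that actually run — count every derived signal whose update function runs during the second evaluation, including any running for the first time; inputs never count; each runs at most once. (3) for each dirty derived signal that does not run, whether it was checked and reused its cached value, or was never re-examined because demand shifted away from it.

Dirty set: none.
Run set: none (0 run).
All dirty derived signals ended up running.
The important point: nothing the output needs ever reads src1, so the edit is invisible to it.

Initial pass — values computed on the first demand:
  sig1 = sub(-6, 0) = -6
  sig3 = absv(-6) = 6
  sig4 = mul(6, 0) = 0
  sig5 = absv(6) = 6
  sig7 = min2(6, 0) = 0

Second demand — change propagation:
  no demanded computation ever read src1, so the edit dirties nothing and nothing runs.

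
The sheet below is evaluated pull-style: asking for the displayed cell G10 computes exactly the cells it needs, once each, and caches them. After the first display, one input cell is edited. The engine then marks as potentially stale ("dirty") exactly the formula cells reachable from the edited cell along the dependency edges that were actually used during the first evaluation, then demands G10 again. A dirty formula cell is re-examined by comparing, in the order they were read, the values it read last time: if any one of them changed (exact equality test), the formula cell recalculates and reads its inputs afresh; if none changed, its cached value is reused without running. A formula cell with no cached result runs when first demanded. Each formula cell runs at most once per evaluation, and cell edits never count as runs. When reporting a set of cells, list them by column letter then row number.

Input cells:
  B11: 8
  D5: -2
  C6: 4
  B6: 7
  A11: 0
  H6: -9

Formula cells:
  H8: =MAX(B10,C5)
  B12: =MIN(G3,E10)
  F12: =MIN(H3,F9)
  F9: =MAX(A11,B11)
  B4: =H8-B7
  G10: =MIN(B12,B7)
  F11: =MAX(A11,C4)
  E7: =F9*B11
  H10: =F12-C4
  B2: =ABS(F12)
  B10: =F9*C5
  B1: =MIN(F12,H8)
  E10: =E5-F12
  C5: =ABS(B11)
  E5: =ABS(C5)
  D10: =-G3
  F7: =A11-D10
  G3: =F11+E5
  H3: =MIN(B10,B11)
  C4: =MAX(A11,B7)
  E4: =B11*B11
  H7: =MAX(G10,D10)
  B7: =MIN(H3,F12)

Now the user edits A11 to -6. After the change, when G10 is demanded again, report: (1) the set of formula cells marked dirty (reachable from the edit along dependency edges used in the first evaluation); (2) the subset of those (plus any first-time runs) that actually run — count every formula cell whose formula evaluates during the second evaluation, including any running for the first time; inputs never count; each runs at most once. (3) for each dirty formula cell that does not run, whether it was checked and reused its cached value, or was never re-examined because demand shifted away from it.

The edit dirties: B7, B10, B12, C4, E10, F9, F11, F12, G3, G10, H3.
3 formula cells run: C4, F9, F11.
Cache hits after checking: B7, B10, B12, E10, F12, G3, G10, H3.
Note where the cutoff bites: B10 is checked, finds nothing changed, and keeps its cache.

First demand of the output computes:
  C5 = ABS(8) = 8
  E5 = ABS(8) = 8
  F9 = MAX(0, 8) = 8
  B10 = 8 * 8 = 64
  H3 = MIN(64, 8) = 8
  F12 = MIN(8, 8) = 8
  B7 = MIN(8, 8) = 8
  C4 = MAX(0, 8) = 8
  E10 = 8 - 8 = 0
  F11 = MAX(0, 8) = 8
  G3 = 8 + 8 = 16
  B12 = MIN(16, 0) = 0
  G10 = MIN(0, 8) = 0

After the edit, cleaning proceeds:
  F9: a read changed (A11 0->-6) — executes, giving 8 — identical to its old value.
  B10: dirty, but its reads are unchanged (F9 unchanged, C5 unchanged); cached 64 stands.
  H3: dirty, but its reads are unchanged (B10 unchanged, B11 unchanged); cached 8 stands.
  F12: dirty, but its reads are unchanged (H3 unchanged, F9 unchanged); cached 8 stands.
  B7: dirty, but its reads are unchanged (H3 unchanged, F12 unchanged); cached 8 stands.
  C4: a read changed (A11 0->-6) — executes, giving 8 — identical to its old value.
  E10: dirty, but its reads are unchanged (E5 unchanged, F12 unchanged); cached 0 stands.
  F11: a read changed (A11 0->-6) — executes, giving 8 — identical to its old value.
  G3: dirty, but its reads are unchanged (F11 unchanged, E5 unchanged); cached 16 stands.
  B12: dirty, but its reads are unchanged (G3 unchanged, E10 unchanged); cached 0 stands.
  G10: dirty, but its reads are unchanged (B12 unchanged, B7 unchanged); cached 0 stands.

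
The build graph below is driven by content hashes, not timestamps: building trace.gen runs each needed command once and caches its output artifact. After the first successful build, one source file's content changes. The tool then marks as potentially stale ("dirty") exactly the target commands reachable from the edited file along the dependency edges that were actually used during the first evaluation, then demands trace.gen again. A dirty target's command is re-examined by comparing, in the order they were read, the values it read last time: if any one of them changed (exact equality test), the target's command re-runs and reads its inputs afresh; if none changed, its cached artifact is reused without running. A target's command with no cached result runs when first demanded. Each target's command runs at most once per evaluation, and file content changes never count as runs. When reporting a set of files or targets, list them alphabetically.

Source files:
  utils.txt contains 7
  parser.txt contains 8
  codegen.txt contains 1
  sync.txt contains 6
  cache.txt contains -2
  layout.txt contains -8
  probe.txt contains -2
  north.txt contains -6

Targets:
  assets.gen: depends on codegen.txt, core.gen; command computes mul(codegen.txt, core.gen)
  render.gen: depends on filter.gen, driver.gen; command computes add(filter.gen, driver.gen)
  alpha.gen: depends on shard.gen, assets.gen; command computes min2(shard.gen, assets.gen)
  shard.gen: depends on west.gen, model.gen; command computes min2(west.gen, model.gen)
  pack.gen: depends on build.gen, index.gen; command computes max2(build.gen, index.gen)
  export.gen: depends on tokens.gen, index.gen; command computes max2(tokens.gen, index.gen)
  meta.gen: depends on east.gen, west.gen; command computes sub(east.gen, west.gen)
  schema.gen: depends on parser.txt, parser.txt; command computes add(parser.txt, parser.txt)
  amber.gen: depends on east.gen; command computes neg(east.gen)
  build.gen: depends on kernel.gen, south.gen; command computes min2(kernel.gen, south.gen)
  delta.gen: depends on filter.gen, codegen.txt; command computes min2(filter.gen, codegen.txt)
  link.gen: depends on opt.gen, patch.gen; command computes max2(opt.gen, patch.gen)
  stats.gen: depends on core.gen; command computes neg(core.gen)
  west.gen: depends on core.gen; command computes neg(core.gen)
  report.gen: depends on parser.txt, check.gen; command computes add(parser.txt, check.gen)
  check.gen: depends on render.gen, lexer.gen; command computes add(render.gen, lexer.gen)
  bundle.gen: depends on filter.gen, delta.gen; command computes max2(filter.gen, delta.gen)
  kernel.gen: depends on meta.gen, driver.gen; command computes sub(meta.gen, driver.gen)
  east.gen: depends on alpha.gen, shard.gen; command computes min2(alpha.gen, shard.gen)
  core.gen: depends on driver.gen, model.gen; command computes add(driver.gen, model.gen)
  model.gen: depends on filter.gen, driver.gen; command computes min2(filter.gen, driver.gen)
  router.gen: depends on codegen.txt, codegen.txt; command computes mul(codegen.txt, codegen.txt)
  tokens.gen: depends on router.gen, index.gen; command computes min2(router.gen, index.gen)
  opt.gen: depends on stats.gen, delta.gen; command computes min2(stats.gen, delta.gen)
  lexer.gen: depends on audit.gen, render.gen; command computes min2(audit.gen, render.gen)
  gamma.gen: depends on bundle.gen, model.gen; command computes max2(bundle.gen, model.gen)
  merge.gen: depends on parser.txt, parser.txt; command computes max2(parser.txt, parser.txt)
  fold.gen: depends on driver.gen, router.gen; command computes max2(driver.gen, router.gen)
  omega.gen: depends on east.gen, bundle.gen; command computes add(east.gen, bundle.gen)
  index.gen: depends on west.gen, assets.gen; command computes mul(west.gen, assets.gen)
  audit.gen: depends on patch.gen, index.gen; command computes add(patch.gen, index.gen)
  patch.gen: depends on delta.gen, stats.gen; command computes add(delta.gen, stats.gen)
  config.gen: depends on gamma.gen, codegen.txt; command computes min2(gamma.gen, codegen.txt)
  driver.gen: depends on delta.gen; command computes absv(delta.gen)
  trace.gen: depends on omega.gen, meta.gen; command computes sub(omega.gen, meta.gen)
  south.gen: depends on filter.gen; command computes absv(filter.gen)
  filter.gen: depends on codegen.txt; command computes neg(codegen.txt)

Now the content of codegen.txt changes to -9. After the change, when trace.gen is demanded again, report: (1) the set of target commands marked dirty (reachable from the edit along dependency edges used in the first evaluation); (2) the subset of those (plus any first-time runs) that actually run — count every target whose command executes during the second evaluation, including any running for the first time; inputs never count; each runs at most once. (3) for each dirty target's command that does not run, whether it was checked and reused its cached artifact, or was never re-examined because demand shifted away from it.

Dirty set: alpha.gen, assets.gen, bundle.gen, core.gen, delta.gen, driver.gen, east.gen, filter.gen, meta.gen, model.gen, omega.gen, shard.gen, trace.gen, west.gen.
Run set: alpha.gen, assets.gen, bundle.gen, core.gen, delta.gen, driver.gen, east.gen, filter.gen, meta.gen, model.gen, omega.gen, shard.gen, trace.gen, west.gen (14 run).
All dirty target commands ended up running.

Initial pass — values computed on the first demand:
  filter.gen = neg(1) = -1
  delta.gen = min2(-1, 1) = -1
  bundle.gen = max2(-1, -1) = -1
  driver.gen = absv(-1) = 1
  model.gen = min2(-1, 1) = -1
  core.gen = add(1, -1) = 0
  assets.gen = mul(1, 0) = 0
  west.gen = neg(0) = 0
  shard.gen = min2(0, -1) = -1
  alpha.gen = min2(-1, 0) = -1
  east.gen = min2(-1, -1) = -1
  meta.gen = sub(-1, 0) = -1
  omega.gen = add(-1, -1) = -2
  trace.gen = sub(-2, -1) = -1

Second demand — change propagation:
  filter.gen: re-runs because codegen.txt 1->-9; new result 9.
  delta.gen: re-runs because filter.gen -1->9; codegen.txt 1->-9; new result -9.
  bundle.gen: re-runs because filter.gen -1->9; delta.gen -1->-9; new result 9.
  driver.gen: re-runs because delta.gen -1->-9; new result 9.
  model.gen: re-runs because filter.gen -1->9; driver.gen 1->9; new result 9.
  core.gen: re-runs because driver.gen 1->9; model.gen -1->9; new result 18.
  assets.gen: re-runs because codegen.txt 1->-9; core.gen 0->18; new result -162.
  west.gen: re-runs because core.gen 0->18; new result -18.
  shard.gen: re-runs because west.gen 0->-18; model.gen -1->9; new result -18.
  alpha.gen: re-runs because shard.gen -1->-18; assets.gen 0->-162; new result -162.
  east.gen: re-runs because alpha.gen -1->-162; shard.gen -1->-18; new result -162.
  meta.gen: re-runs because east.gen -1->-162; west.gen 0->-18; new result -144.
  omega.gen: re-runs because east.gen -1->-162; bundle.gen -1->9; new result -153.
  trace.gen: re-runs because omega.gen -2->-153; meta.gen -1->-144; new result -9.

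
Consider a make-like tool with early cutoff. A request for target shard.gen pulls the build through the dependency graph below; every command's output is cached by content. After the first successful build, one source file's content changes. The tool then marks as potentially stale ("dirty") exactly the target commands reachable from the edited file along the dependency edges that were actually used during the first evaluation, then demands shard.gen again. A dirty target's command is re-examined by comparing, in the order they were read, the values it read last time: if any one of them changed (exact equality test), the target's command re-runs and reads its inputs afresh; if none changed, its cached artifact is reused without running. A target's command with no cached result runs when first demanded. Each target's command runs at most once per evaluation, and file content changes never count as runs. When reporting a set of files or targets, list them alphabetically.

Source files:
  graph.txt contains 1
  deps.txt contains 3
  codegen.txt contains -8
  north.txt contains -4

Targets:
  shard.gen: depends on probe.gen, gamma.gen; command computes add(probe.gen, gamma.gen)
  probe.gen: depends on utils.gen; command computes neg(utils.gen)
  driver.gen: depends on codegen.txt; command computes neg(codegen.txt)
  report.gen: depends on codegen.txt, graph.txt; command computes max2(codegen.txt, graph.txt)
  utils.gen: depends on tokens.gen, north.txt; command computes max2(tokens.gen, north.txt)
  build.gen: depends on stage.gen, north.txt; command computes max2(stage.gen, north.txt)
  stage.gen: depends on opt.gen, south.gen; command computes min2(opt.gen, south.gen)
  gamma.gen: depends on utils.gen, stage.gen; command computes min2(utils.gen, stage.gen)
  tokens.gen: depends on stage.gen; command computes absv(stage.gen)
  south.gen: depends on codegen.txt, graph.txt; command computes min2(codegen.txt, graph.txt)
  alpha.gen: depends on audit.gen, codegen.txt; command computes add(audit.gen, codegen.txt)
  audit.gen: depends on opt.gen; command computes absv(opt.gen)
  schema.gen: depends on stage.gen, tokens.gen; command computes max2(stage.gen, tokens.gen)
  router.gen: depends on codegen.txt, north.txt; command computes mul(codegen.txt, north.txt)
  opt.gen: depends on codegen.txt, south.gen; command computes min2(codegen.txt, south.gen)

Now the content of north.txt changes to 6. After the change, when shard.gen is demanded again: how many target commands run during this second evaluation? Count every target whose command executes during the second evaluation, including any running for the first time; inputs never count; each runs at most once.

First demand of the output computes:
  south.gen = min2(-8, 1) = -8
  opt.gen = min2(-8, -8) = -8
  stage.gen = min2(-8, -8) = -8
  tokens.gen = absv(-8) = 8
  utils.gen = max2(8, -4) = 8
  gamma.gen = min2(8, -8) = -8
  probe.gen = neg(8) = -8
  shard.gen = add(-8, -8) = -16

After the edit, cleaning proceeds:
  utils.gen: a read changed (north.txt -4->6) — executes, giving 8 — identical to its old value.
  gamma.gen: dirty, but its reads are unchanged (utils.gen unchanged, stage.gen unchanged); cached -8 stands.
  probe.gen: dirty, but its reads are unchanged (utils.gen unchanged); cached -8 stands.
  shard.gen: dirty, but its reads are unchanged (probe.gen unchanged, gamma.gen unchanged); cached -16 stands.

Note the absorption at utils.gen: it re-runs yet its value is the same, leaving the output's value untouched.

1 target commands run: utils.gen.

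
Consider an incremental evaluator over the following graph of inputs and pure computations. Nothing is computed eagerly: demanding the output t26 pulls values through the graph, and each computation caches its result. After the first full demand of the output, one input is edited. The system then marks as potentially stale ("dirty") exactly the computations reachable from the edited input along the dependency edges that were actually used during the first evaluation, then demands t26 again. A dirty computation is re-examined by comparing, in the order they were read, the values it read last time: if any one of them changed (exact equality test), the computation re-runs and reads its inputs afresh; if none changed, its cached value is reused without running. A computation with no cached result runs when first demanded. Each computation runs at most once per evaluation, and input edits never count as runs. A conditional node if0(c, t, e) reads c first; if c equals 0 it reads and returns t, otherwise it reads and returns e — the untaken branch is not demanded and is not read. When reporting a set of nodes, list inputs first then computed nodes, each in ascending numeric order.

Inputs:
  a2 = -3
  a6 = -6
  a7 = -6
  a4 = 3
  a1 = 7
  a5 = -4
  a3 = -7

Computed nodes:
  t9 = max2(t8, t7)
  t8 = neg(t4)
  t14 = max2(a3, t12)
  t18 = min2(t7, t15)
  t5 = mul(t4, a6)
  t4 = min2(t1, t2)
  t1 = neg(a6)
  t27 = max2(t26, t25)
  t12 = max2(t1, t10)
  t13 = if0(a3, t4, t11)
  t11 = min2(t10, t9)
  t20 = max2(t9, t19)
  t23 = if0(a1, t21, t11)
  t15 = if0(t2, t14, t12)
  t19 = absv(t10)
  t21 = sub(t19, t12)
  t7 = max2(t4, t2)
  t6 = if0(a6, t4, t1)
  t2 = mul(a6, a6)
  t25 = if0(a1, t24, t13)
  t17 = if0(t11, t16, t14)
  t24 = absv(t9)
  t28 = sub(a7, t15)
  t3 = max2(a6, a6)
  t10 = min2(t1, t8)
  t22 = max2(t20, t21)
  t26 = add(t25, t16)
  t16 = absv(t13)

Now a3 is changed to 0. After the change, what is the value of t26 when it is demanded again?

t26 now evaluates to 12.

Initial pass — values computed on the first demand:
  t1 = neg(-6) = 6
  t2 = mul(-6, -6) = 36
  t4 = min2(6, 36) = 6
  t7 = max2(6, 36) = 36
  t8 = neg(6) = -6
  t9 = max2(-6, 36) = 36
  t10 = min2(6, -6) = -6
  t11 = min2(-6, 36) = -6
  t13 = if0(a3=-7 -> else branch t11) = -6
  t16 = absv(-6) = 6
  t25 = if0(a1=7 -> else branch t13) = -6
  t26 = add(-6, 6) = 0

Second demand — change propagation:
  t13: re-runs because a3 -7->0; new result 6.
  t16: re-runs because t13 -6->6; new result 6 (unchanged).
  t25: re-runs because t13 -6->6; new result 6.
  t26: re-runs because t25 -6->6; new result 12.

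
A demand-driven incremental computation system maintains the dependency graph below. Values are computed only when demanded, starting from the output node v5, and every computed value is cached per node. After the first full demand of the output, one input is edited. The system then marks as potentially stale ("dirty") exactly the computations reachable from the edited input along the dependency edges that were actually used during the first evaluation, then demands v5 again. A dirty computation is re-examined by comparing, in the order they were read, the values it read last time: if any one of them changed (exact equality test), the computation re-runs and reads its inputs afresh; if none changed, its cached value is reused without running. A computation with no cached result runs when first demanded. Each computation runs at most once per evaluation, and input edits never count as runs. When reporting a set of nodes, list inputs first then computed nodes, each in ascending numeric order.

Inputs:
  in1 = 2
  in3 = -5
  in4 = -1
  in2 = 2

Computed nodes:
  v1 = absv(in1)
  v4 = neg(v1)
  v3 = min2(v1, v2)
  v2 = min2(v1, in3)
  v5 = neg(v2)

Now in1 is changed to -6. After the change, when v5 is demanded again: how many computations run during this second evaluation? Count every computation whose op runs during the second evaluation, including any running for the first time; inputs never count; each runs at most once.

First evaluation (everything demanded from the output):
  v1 = absv(2) = 2
  v2 = min2(2, -5) = -5
  v5 = neg(-5) = 5

Propagation after the edit:
  v1: runs — in1 2->-6; result 6.
  v2: runs — v1 2->6; result -5 (same value as before).
  v5: checked — values it read are unchanged (v2 unchanged); reused cached 5 without running.

Key observation: the change is absorbed at v2 — it re-runs but produces the same value, and the output's value is unchanged.

Computations that run: v1, v2 — 2 in total.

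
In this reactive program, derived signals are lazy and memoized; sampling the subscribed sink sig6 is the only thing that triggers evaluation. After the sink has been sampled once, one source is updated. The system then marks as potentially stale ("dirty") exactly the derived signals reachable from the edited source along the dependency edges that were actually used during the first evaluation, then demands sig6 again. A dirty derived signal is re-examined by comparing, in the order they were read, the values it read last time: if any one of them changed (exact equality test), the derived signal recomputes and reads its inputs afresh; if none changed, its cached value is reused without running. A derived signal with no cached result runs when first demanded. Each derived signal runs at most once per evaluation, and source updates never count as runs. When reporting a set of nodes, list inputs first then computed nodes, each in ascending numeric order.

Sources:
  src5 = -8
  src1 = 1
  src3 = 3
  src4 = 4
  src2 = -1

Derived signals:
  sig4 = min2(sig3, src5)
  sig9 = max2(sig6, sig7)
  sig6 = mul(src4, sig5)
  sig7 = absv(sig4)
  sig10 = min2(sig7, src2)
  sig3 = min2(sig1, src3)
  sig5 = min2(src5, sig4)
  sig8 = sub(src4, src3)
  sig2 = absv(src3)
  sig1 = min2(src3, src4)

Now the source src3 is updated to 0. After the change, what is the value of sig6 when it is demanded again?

First demand of the output computes:
  sig1 = min2(3, 4) = 3
  sig3 = min2(3, 3) = 3
  sig4 = min2(3, -8) = -8
  sig5 = min2(-8, -8) = -8
  sig6 = mul(4, -8) = -32

After the edit, cleaning proceeds:
  sig1: a read changed (src3 3->0) — executes, giving 0.
  sig3: a read changed (sig1 3->0; src3 3->0) — executes, giving 0.
  sig4: a read changed (sig3 3->0) — executes, giving -8 — identical to its old value.
  sig5: dirty, but its reads are unchanged (src5 unchanged, sig4 unchanged); cached -8 stands.
  sig6: dirty, but its reads are unchanged (src4 unchanged, sig5 unchanged); cached -32 stands.

Note the absorption at sig4: it re-runs yet its value is the same, leaving the output's value untouched.

Demanding sig6 again yields -32.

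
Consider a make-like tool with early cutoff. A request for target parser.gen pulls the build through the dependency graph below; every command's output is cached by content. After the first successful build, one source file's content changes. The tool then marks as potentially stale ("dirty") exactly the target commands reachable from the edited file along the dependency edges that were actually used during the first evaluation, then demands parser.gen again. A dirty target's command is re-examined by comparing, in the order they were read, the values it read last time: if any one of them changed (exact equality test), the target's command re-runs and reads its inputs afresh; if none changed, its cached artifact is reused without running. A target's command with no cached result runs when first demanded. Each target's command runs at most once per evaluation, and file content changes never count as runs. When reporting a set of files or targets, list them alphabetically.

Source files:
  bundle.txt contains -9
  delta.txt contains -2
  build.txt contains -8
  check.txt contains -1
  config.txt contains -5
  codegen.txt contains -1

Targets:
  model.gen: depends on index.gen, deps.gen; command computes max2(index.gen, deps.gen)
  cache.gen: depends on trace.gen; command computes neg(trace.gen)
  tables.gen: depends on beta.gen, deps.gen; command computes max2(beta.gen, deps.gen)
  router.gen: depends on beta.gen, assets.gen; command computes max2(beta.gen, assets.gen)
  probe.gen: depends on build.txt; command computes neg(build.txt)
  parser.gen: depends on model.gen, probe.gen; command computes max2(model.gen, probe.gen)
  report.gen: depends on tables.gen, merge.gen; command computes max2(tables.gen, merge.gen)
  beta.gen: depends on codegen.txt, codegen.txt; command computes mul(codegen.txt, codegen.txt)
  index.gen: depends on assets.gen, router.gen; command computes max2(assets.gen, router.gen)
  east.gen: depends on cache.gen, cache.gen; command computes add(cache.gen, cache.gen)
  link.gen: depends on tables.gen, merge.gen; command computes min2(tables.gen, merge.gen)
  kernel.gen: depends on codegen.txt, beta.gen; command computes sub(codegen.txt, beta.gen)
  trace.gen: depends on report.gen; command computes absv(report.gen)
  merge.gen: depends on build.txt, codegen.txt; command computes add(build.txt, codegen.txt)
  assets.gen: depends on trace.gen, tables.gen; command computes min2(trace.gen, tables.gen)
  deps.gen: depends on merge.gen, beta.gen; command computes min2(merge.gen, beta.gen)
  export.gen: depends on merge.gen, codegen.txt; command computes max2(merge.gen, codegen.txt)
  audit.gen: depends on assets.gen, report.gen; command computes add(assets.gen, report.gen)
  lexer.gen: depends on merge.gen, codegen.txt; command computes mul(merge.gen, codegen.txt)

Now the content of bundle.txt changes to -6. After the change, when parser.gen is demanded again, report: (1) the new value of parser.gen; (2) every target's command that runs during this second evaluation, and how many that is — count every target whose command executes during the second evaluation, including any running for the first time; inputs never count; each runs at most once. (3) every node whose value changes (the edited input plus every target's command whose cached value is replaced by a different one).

Demanding parser.gen again yields 8.
0 target commands run: none.
The nodes whose values change: bundle.txt.
Note the shortcut — nothing in the graph depends on bundle.txt at all, so no recomputation happens.

First demand of the output computes:
  beta.gen = mul(-1, -1) = 1
  merge.gen = add(-8, -1) = -9
  deps.gen = min2(-9, 1) = -9
  probe.gen = neg(-8) = 8
  tables.gen = max2(1, -9) = 1
  report.gen = max2(1, -9) = 1
  trace.gen = absv(1) = 1
  assets.gen = min2(1, 1) = 1
  router.gen = max2(1, 1) = 1
  index.gen = max2(1, 1) = 1
  model.gen = max2(1, -9) = 1
  parser.gen = max2(1, 8) = 8

After the edit, cleaning proceeds:
  no node depends on bundle.txt at all; the second demand re-runs nothing.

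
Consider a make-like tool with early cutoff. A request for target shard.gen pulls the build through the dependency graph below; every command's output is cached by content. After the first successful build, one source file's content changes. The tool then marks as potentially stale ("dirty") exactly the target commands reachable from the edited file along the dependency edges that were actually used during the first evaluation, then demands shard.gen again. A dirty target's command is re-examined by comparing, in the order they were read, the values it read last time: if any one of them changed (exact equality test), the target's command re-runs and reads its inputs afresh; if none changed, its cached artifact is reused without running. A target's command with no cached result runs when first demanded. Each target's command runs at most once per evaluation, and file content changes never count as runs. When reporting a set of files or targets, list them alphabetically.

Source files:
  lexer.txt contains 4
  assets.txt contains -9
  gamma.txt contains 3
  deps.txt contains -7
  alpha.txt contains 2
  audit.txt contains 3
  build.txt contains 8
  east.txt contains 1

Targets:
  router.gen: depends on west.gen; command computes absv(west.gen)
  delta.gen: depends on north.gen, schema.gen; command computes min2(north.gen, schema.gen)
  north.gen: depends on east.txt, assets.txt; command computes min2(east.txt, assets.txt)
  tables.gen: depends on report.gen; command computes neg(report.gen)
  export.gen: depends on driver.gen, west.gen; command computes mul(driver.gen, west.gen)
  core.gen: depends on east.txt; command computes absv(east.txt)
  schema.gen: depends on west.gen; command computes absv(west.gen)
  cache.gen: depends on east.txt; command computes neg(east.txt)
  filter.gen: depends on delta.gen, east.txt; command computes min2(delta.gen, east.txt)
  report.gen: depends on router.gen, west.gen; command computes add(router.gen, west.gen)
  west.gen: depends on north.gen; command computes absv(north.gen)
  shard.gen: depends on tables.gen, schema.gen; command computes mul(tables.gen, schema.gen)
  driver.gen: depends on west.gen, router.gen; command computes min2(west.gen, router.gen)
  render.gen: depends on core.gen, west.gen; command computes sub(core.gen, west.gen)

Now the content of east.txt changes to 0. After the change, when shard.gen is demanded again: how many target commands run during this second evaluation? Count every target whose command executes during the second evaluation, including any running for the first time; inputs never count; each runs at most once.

First demand of the output computes:
  north.gen = min2(1, -9) = -9
  west.gen = absv(-9) = 9
  router.gen = absv(9) = 9
  report.gen = add(9, 9) = 18
  schema.gen = absv(9) = 9
  tables.gen = neg(18) = -18
  shard.gen = mul(-18, 9) = -162

After the edit, cleaning proceeds:
  north.gen: a read changed (east.txt 1->0) — executes, giving -9 — identical to its old value.
  west.gen: dirty, but its reads are unchanged (north.gen unchanged); cached 9 stands.
  router.gen: dirty, but its reads are unchanged (west.gen unchanged); cached 9 stands.
  report.gen: dirty, but its reads are unchanged (router.gen unchanged, west.gen unchanged); cached 18 stands.
  schema.gen: dirty, but its reads are unchanged (west.gen unchanged); cached 9 stands.
  tables.gen: dirty, but its reads are unchanged (report.gen unchanged); cached -18 stands.
  shard.gen: dirty, but its reads are unchanged (tables.gen unchanged, schema.gen unchanged); cached -162 stands.

Note the absorption at north.gen: it re-runs yet its value is the same, leaving the output's value untouched.

1 target commands run: north.gen.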